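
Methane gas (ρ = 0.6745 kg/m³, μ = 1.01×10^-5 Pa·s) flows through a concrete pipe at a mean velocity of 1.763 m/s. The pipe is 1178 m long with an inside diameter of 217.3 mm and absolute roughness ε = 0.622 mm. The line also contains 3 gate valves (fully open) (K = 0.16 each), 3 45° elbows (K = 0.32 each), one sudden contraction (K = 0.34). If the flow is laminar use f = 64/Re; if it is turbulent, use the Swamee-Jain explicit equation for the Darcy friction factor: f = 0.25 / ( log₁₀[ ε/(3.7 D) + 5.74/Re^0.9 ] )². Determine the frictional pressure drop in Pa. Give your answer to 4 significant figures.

Reynolds number Re = ρVD/μ = 0.6745 · 1.763 · 0.2173 / 1.01e-05 = 2.558e+04.
Re > 4000 → turbulent. Relative roughness ε/D = 0.000622/0.2173 = 0.00286. Swamee-Jain: f = 0.25/(log₁₀[0.00286/3.7 + 5.74/2.558e+04^0.9])² = 0.25/(log₁₀[0.000774 + 0.000619])² = 0.25/(-2.856)² = 0.03065.
Total minor-loss coefficient ΣK = 3·0.16 + 3·0.32 + 1·0.34 = 1.78.
ΔP = [f·L/D + ΣK]·(ρV²/2) = [0.03065·1178/0.2173 + 1.78]·(0.6745·1.763²/2) = [166.1 + 1.78]·1.048 = 176 Pa.

ΔP ≈ 176.0 Pa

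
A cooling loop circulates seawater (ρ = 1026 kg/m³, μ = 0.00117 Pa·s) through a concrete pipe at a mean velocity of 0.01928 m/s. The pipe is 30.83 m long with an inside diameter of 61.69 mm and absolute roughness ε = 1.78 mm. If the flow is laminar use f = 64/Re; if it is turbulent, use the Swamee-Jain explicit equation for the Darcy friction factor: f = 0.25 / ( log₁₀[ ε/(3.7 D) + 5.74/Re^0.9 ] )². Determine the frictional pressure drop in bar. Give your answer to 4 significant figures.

Reynolds number Re = ρVD/μ = 1026 · 0.01928 · 0.06169 / 0.00117 = 1043.
Re < 2300 → laminar flow, so f = 64/Re = 64/1043 = 0.06136 (the turbulent correlation is not needed).
Darcy-Weisbach: ΔP = f(L/D)(ρV²/2) = 0.06136·(30.83/0.06169)·(1026·0.01928²/2) = 0.06136·499.8·0.1907 = 5.848 Pa.
ΔP = 5.848 Pa = 5.848×10^-5 bar.

ΔP ≈ 5.848×10^-5 bar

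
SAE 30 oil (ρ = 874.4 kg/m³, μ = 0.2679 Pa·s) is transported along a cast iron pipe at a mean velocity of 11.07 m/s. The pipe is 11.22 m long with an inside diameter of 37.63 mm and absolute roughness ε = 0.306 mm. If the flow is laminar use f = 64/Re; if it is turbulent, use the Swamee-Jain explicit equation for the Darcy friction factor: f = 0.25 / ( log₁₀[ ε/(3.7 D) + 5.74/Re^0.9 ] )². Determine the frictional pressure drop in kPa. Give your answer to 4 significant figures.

ΔP ≈ 752.0 kPa

Reynolds number Re = ρVD/μ = 874.4 · 11.07 · 0.03763 / 0.268 = 1360.
Re < 2300 → laminar flow, so f = 64/Re = 64/1360 = 0.04707 (the turbulent correlation is not needed).
Darcy-Weisbach: ΔP = f(L/D)(ρV²/2) = 0.04707·(11.22/0.03763)·(874.4·11.07²/2) = 0.04707·298.2·5.358e+04 = 7.52e+05 Pa.
ΔP = 7.52e+05 Pa = 752.0 kPa.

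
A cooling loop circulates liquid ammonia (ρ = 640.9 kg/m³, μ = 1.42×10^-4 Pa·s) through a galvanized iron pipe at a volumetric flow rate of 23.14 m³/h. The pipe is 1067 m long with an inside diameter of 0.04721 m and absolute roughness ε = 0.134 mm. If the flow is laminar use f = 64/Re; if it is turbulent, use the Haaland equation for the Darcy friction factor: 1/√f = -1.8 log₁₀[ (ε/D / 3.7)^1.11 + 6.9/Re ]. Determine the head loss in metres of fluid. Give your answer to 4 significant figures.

h_f ≈ 403.5 m

Q = 23.14 m³/h = 23.14/3600 = 0.006428 m³/s.
Cross-sectional area A = πD²/4 = π(0.04721)²/4 = 0.00175 m²; mean velocity V = Q/A = 0.006428/0.00175 = 3.672 m/s.
Reynolds number Re = ρVD/μ = 640.9 · 3.672 · 0.04721 / 0.000142 = 7.824e+05.
Re > 4000 → turbulent. Relative roughness ε/D = 0.000134/0.04721 = 0.00284. Haaland: 1/√f = -1.8 log₁₀[(0.00284/3.7)^1.11 + 6.9/7.824e+05] = -1.8 log₁₀[0.000349 + 8.82e-06] = 6.204, so f = 0.02598.
Darcy-Weisbach: ΔP = f(L/D)(ρV²/2) = 0.02598·(1067/0.04721)·(640.9·3.672²/2) = 0.02598·2.26e+04·4321 = 2.537e+06 Pa.
Head loss h_f = ΔP/(ρg) = 2.537e+06/(640.9·9.81) = 403.5 m.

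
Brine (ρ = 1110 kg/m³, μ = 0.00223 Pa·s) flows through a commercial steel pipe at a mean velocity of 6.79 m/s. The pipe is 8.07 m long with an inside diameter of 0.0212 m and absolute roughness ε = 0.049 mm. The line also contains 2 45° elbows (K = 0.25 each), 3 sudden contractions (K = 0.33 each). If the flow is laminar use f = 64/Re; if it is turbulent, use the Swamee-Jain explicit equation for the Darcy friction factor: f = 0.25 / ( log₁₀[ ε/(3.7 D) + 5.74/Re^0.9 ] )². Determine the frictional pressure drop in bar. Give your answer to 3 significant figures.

Reynolds number Re = ρVD/μ = 1110 · 6.79 · 0.0212 / 0.00223 = 7.165e+04.
Re > 4000 → turbulent. Relative roughness ε/D = 4.9e-05/0.0212 = 0.00231. Swamee-Jain: f = 0.25/(log₁₀[0.00231/3.7 + 5.74/7.165e+04^0.9])² = 0.25/(log₁₀[0.000625 + 0.000245])² = 0.25/(-3.061)² = 0.02669.
Total minor-loss coefficient ΣK = 2·0.25 + 3·0.33 = 1.49.
ΔP = [f·L/D + ΣK]·(ρV²/2) = [0.02669·8.07/0.0212 + 1.49]·(1110·6.79²/2) = [10.16 + 1.49]·2.559e+04 = 2.981e+05 Pa.
ΔP = 2.981e+05 Pa = 2.98 bar.

ΔP ≈ 2.98 bar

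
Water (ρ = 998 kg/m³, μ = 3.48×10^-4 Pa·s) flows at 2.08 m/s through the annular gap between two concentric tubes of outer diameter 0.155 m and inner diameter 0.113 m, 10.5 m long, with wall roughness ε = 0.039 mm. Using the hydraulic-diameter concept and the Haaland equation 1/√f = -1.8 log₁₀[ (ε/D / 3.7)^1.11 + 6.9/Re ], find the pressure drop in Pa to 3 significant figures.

Hydraulic diameter D_h = 4A/P = D_o - D_i = 0.155 - 0.113 = 0.042 m.
Re = ρVD_h/μ = 998·2.08·0.042/0.000348 = 2.505e+05.
ε/D_h = 3.9e-05/0.042 = 0.000929; Haaland gives 1/√f = -1.8 log₁₀[0.000101+2.75e-05] = 7.005, so f = 0.02038.
ΔP = f(L/D_h)(ρV²/2) = 0.02038·10.5/0.042·2159 = 1.1e+04 Pa.

ΔP ≈ 11000 Pa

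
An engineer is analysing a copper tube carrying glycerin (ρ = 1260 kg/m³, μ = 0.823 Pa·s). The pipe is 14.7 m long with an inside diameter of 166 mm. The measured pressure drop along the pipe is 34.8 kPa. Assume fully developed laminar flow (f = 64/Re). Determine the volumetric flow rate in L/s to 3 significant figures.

For laminar flow, f = 64/Re with Re = ρVD/μ, so Darcy-Weisbach reduces to ΔP = 32μLV/D². Solving for V: V = ΔP·D²/(32μL) = 3.48e+04·(0.166)²/(32·0.823·14.7) = 2.477 m/s.
Check: Re = ρVD/μ = 1260·2.477·0.166/0.823 = 629.5 < 2300, so the laminar assumption holds.
Q = V·A = 2.477·(π/4·0.166²) = 0.05361 m³/s = 53.6 L/s.

Q ≈ 53.6 L/s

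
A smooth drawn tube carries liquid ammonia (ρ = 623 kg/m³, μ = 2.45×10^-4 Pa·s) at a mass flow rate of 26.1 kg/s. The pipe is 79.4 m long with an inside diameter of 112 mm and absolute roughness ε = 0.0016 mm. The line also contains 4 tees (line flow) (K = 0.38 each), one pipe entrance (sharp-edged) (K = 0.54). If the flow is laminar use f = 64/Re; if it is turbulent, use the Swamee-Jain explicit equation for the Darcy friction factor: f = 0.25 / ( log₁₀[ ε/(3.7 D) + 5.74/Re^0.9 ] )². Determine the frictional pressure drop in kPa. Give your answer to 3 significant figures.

A = πD²/4 = π(0.112)²/4 = 0.009852 m²; mean velocity V = ṁ/(ρA) = 26.1/(623 · 0.009852) = 4.252 m/s.
Reynolds number Re = ρVD/μ = 623 · 4.252 · 0.112 / 0.000245 = 1.211e+06.
Re > 4000 → turbulent. Relative roughness ε/D = 1.6e-06/0.112 = 1.43e-05. Swamee-Jain: f = 0.25/(log₁₀[1.43e-05/3.7 + 5.74/1.211e+06^0.9])² = 0.25/(log₁₀[3.86e-06 + 1.92e-05])² = 0.25/(-4.636)² = 0.01163.
Total minor-loss coefficient ΣK = 4·0.38 + 1·0.54 = 2.06.
ΔP = [f·L/D + ΣK]·(ρV²/2) = [0.01163·79.4/0.112 + 2.06]·(623·4.252²/2) = [8.244 + 2.06]·5633 = 5.804e+04 Pa.
ΔP = 5.804e+04 Pa = 58.0 kPa.

ΔP ≈ 58.0 kPa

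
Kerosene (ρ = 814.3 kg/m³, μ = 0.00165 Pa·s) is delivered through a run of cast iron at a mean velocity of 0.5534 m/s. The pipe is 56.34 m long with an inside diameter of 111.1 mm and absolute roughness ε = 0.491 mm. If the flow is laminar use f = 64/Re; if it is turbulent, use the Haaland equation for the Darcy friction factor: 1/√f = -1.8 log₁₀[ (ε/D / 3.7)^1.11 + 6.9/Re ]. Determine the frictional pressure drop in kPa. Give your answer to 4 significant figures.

Reynolds number Re = ρVD/μ = 814.3 · 0.5534 · 0.1111 / 0.00165 = 3.034e+04.
Re > 4000 → turbulent. Relative roughness ε/D = 0.000491/0.1111 = 0.00442. Haaland: 1/√f = -1.8 log₁₀[(0.00442/3.7)^1.11 + 6.9/3.034e+04] = -1.8 log₁₀[0.00057 + 0.000227] = 5.577, so f = 0.03215.
Darcy-Weisbach: ΔP = f(L/D)(ρV²/2) = 0.03215·(56.34/0.1111)·(814.3·0.5534²/2) = 0.03215·507.1·124.7 = 2033 Pa.
ΔP = 2033 Pa = 2.033 kPa.

ΔP ≈ 2.033 kPa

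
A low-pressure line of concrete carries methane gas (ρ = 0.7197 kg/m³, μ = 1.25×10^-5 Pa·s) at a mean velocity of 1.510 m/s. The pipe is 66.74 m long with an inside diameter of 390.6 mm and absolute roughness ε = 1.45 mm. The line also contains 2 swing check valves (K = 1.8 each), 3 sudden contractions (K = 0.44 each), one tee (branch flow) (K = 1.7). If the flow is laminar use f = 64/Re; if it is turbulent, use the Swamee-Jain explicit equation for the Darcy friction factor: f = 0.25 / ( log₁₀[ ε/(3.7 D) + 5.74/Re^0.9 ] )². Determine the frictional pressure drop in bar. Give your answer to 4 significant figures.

ΔP ≈ 9.811×10^-5 bar

Reynolds number Re = ρVD/μ = 0.7197 · 1.51 · 0.3906 / 1.25e-05 = 3.396e+04.
Re > 4000 → turbulent. Relative roughness ε/D = 0.00145/0.3906 = 0.00371. Swamee-Jain: f = 0.25/(log₁₀[0.00371/3.7 + 5.74/3.396e+04^0.9])² = 0.25/(log₁₀[0.001 + 0.00048])² = 0.25/(-2.829)² = 0.03124.
Total minor-loss coefficient ΣK = 2·1.8 + 3·0.44 + 1·1.7 = 6.62.
ΔP = [f·L/D + ΣK]·(ρV²/2) = [0.03124·66.74/0.3906 + 6.62]·(0.7197·1.51²/2) = [5.338 + 6.62]·0.8205 = 9.811 Pa.
ΔP = 9.811 Pa = 9.811×10^-5 bar.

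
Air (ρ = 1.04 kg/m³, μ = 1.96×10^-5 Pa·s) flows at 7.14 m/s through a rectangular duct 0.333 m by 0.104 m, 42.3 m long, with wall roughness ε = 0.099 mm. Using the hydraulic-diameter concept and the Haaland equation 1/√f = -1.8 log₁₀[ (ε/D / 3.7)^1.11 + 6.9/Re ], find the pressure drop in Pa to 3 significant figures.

ΔP ≈ 156 Pa

Hydraulic diameter D_h = 4A/P = 4·(0.333·0.104)/(2·(0.333+0.104)) = 0.1385/0.874 = 0.1585 m.
Re = ρVD_h/μ = 1.04·7.14·0.1585/1.96e-05 = 6.005e+04.
ε/D_h = 9.9e-05/0.1585 = 0.000625; Haaland gives 1/√f = -1.8 log₁₀[6.49e-05+0.000115] = 6.741, so f = 0.02201.
ΔP = f(L/D_h)(ρV²/2) = 0.02201·42.3/0.1585·26.51 = 155.7 Pa.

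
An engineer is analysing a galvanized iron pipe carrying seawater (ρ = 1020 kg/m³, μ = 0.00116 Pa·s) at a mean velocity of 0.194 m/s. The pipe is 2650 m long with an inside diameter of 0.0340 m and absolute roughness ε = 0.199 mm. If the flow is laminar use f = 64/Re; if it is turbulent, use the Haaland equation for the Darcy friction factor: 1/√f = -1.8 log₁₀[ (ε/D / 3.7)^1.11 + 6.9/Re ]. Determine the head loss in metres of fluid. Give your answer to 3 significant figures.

Reynolds number Re = ρVD/μ = 1020 · 0.194 · 0.034 / 0.00116 = 5800.
Re > 4000 → turbulent. Relative roughness ε/D = 0.000199/0.034 = 0.00585. Haaland: 1/√f = -1.8 log₁₀[(0.00585/3.7)^1.11 + 6.9/5800] = -1.8 log₁₀[0.000778 + 0.00119] = 4.871, so f = 0.04215.
Darcy-Weisbach: ΔP = f(L/D)(ρV²/2) = 0.04215·(2650/0.034)·(1020·0.194²/2) = 0.04215·7.794e+04·19.19 = 6.306e+04 Pa.
Head loss h_f = ΔP/(ρg) = 6.306e+04/(1020·9.81) = 6.30 m.

h_f ≈ 6.30 m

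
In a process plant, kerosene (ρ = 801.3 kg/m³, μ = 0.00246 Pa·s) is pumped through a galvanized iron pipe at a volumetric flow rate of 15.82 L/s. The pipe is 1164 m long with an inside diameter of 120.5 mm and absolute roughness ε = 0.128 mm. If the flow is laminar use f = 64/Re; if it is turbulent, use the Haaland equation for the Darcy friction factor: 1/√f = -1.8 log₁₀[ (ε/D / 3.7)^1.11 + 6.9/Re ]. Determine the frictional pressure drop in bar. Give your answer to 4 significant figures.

Q = 15.82 L/s = 15.82/1000 = 0.01582 m³/s.
Cross-sectional area A = πD²/4 = π(0.1205)²/4 = 0.0114 m²; mean velocity V = Q/A = 0.01582/0.0114 = 1.387 m/s.
Reynolds number Re = ρVD/μ = 801.3 · 1.387 · 0.1205 / 0.00246 = 5.445e+04.
Re > 4000 → turbulent. Relative roughness ε/D = 0.000128/0.1205 = 0.00106. Haaland: 1/√f = -1.8 log₁₀[(0.00106/3.7)^1.11 + 6.9/5.445e+04] = -1.8 log₁₀[0.000117 + 0.000127] = 6.503, so f = 0.02364.
Darcy-Weisbach: ΔP = f(L/D)(ρV²/2) = 0.02364·(1164/0.1205)·(801.3·1.387²/2) = 0.02364·9660·771 = 1.761e+05 Pa.
ΔP = 1.761e+05 Pa = 1.761 bar.

ΔP ≈ 1.761 bar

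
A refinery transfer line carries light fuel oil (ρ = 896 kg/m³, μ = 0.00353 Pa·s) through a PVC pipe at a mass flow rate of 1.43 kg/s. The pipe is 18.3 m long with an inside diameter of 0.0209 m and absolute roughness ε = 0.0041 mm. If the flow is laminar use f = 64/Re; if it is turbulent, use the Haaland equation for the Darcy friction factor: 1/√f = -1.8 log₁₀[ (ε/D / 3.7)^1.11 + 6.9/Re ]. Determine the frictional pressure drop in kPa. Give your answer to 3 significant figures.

A = πD²/4 = π(0.0209)²/4 = 0.0003431 m²; mean velocity V = ṁ/(ρA) = 1.43/(896 · 0.0003431) = 4.652 m/s.
Reynolds number Re = ρVD/μ = 896 · 4.652 · 0.0209 / 0.00353 = 2.468e+04.
Re > 4000 → turbulent. Relative roughness ε/D = 4.1e-06/0.0209 = 0.000196. Haaland: 1/√f = -1.8 log₁₀[(0.000196/3.7)^1.11 + 6.9/2.468e+04] = -1.8 log₁₀[1.8e-05 + 0.00028] = 6.348, so f = 0.02482.
Darcy-Weisbach: ΔP = f(L/D)(ρV²/2) = 0.02482·(18.3/0.0209)·(896·4.652²/2) = 0.02482·875.6·9695 = 2.107e+05 Pa.
ΔP = 2.107e+05 Pa = 211 kPa.

ΔP ≈ 211 kPa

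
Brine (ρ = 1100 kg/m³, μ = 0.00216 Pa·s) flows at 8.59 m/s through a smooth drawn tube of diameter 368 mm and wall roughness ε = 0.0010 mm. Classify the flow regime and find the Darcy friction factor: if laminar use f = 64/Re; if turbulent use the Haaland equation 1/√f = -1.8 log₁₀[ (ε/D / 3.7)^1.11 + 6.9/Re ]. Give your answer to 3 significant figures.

f ≈ 0.0108

Re = ρVD/μ = 1100·8.59·0.368/0.00216 = 1.61e+06.
Re > 4000 → turbulent. ε/D = 1e-06/0.368 = 2.72e-06; Haaland: 1/√f = -1.8 log₁₀[1.55e-07 + 4.29e-06] = 9.634, so f = 0.01077.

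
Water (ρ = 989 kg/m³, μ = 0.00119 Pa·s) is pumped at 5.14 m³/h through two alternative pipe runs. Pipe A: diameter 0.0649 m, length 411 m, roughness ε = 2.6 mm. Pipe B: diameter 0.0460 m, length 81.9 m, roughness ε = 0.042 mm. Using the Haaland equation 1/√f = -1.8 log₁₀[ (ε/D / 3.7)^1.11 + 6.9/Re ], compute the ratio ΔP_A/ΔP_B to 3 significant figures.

ΔP_A/ΔP_B ≈ 2.36

Pipe A: V = Q/A = 0.001428/0.003308 = 0.4316 m/s; Re = 2.328e+04; ε/D = 0.0401; Haaland → f = 0.066; ΔP_A = f(L/D)(ρV²/2) = 3.85e+04 Pa.
Pipe B: V = Q/A = 0.001428/0.001662 = 0.8591 m/s; Re = 3.284e+04; ε/D = 0.000913; Haaland → f = 0.02505; ΔP_B = f(L/D)(ρV²/2) = 1.628e+04 Pa.
ΔP_A/ΔP_B = 3.85e+04/1.628e+04 = 2.36.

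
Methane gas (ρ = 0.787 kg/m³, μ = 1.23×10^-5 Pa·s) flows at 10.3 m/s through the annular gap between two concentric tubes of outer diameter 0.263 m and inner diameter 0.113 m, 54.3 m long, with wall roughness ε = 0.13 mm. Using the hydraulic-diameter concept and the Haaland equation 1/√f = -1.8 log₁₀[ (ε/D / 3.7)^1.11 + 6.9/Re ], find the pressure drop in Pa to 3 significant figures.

ΔP ≈ 325 Pa

Hydraulic diameter D_h = 4A/P = D_o - D_i = 0.263 - 0.113 = 0.15 m.
Re = ρVD_h/μ = 0.787·10.3·0.15/1.23e-05 = 9.885e+04.
ε/D_h = 0.00013/0.15 = 0.000867; Haaland gives 1/√f = -1.8 log₁₀[9.34e-05+6.98e-05] = 6.817, so f = 0.02152.
ΔP = f(L/D_h)(ρV²/2) = 0.02152·54.3/0.15·41.75 = 325.2 Pa.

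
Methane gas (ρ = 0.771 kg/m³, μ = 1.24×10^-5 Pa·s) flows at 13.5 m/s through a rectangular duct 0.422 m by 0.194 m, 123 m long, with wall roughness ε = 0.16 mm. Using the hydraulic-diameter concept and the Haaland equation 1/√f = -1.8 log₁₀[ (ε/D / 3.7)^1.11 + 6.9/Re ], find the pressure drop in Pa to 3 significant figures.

ΔP ≈ 618 Pa

Hydraulic diameter D_h = 4A/P = 4·(0.422·0.194)/(2·(0.422+0.194)) = 0.3275/1.232 = 0.2658 m.
Re = ρVD_h/μ = 0.771·13.5·0.2658/1.24e-05 = 2.231e+05.
ε/D_h = 0.00016/0.2658 = 0.000602; Haaland gives 1/√f = -1.8 log₁₀[6.23e-05+3.09e-05] = 7.255, so f = 0.019.
ΔP = f(L/D_h)(ρV²/2) = 0.019·123/0.2658·70.26 = 617.7 Pa.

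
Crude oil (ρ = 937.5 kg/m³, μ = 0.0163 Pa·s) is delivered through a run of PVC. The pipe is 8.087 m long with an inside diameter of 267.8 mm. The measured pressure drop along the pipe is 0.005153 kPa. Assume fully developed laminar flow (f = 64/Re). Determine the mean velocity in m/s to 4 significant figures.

For laminar flow, f = 64/Re with Re = ρVD/μ, so Darcy-Weisbach reduces to ΔP = 32μLV/D². Solving for V: V = ΔP·D²/(32μL) = 5.153·(0.2678)²/(32·0.0163·8.087) = 0.08761 m/s.
Check: Re = ρVD/μ = 937.5·0.08761·0.2678/0.0163 = 1349 < 2300, so the laminar assumption holds.

V ≈ 0.08761 m/s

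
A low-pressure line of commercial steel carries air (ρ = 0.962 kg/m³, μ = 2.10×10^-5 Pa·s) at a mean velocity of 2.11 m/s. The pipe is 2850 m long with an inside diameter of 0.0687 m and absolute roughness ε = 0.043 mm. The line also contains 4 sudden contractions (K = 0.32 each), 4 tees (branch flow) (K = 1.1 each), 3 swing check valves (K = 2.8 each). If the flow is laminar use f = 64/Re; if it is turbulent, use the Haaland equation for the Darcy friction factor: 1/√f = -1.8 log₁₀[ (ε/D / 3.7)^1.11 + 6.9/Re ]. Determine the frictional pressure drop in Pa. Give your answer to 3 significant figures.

ΔP ≈ 3170 Pa

Reynolds number Re = ρVD/μ = 0.962 · 2.11 · 0.0687 / 2.1e-05 = 6640.
Re > 4000 → turbulent. Relative roughness ε/D = 4.3e-05/0.0687 = 0.000626. Haaland: 1/√f = -1.8 log₁₀[(0.000626/3.7)^1.11 + 6.9/6640] = -1.8 log₁₀[6.51e-05 + 0.00104] = 5.323, so f = 0.0353.
Total minor-loss coefficient ΣK = 4·0.32 + 4·1.1 + 3·2.8 = 14.1.
ΔP = [f·L/D + ΣK]·(ρV²/2) = [0.0353·2850/0.0687 + 14.1]·(0.962·2.11²/2) = [1464 + 14.1]·2.141 = 3166 Pa.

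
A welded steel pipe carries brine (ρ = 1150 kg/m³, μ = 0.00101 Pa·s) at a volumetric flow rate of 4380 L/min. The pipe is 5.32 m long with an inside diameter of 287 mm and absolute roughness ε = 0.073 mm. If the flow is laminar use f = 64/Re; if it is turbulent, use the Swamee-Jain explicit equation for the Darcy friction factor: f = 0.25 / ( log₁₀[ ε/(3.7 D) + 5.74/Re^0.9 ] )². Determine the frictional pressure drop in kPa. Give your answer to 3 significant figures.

Q = 4380 L/min = 4380/60000 = 0.073 m³/s.
Cross-sectional area A = πD²/4 = π(0.287)²/4 = 0.06469 m²; mean velocity V = Q/A = 0.073/0.06469 = 1.128 m/s.
Reynolds number Re = ρVD/μ = 1150 · 1.128 · 0.287 / 0.00101 = 3.687e+05.
Re > 4000 → turbulent. Relative roughness ε/D = 7.3e-05/0.287 = 0.000254. Swamee-Jain: f = 0.25/(log₁₀[0.000254/3.7 + 5.74/3.687e+05^0.9])² = 0.25/(log₁₀[6.87e-05 + 5.61e-05])² = 0.25/(-3.904)² = 0.01641.
Darcy-Weisbach: ΔP = f(L/D)(ρV²/2) = 0.01641·(5.32/0.287)·(1150·1.128²/2) = 0.01641·18.54·732.2 = 222.7 Pa.
ΔP = 222.7 Pa = 0.223 kPa.

ΔP ≈ 0.223 kPa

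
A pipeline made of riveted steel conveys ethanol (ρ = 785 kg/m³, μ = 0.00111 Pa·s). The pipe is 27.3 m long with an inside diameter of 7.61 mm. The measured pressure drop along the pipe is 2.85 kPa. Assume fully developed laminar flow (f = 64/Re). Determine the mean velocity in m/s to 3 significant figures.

V ≈ 0.170 m/s

For laminar flow, f = 64/Re with Re = ρVD/μ, so Darcy-Weisbach reduces to ΔP = 32μLV/D². Solving for V: V = ΔP·D²/(32μL) = 2850·(0.00761)²/(32·0.00111·27.3) = 0.1702 m/s.
Check: Re = ρVD/μ = 785·0.1702·0.00761/0.00111 = 916 < 2300, so the laminar assumption holds.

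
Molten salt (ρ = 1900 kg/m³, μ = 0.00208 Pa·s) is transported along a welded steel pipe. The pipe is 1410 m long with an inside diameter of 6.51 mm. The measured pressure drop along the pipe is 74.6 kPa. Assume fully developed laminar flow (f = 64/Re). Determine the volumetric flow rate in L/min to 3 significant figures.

For laminar flow, f = 64/Re with Re = ρVD/μ, so Darcy-Weisbach reduces to ΔP = 32μLV/D². Solving for V: V = ΔP·D²/(32μL) = 7.46e+04·(0.00651)²/(32·0.00208·1410) = 0.03369 m/s.
Check: Re = ρVD/μ = 1900·0.03369·0.00651/0.00208 = 200.3 < 2300, so the laminar assumption holds.
Q = V·A = 0.03369·(π/4·0.00651²) = 1.121e-06 m³/s = 0.0673 L/min.

Q ≈ 0.0673 L/min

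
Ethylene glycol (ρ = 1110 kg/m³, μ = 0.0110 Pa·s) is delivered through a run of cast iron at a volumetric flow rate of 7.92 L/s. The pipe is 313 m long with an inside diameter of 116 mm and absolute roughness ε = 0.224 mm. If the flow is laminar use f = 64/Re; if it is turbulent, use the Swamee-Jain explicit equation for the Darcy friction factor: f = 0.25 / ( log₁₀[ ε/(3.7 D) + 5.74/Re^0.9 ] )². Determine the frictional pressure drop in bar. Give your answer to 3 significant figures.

ΔP ≈ 0.295 bar

Q = 7.92 L/s = 7.92/1000 = 0.00792 m³/s.
Cross-sectional area A = πD²/4 = π(0.116)²/4 = 0.01057 m²; mean velocity V = Q/A = 0.00792/0.01057 = 0.7494 m/s.
Reynolds number Re = ρVD/μ = 1110 · 0.7494 · 0.116 / 0.011 = 8772.
Re > 4000 → turbulent. Relative roughness ε/D = 0.000224/0.116 = 0.00193. Swamee-Jain: f = 0.25/(log₁₀[0.00193/3.7 + 5.74/8772^0.9])² = 0.25/(log₁₀[0.000522 + 0.00162])² = 0.25/(-2.669)² = 0.0351.
Darcy-Weisbach: ΔP = f(L/D)(ρV²/2) = 0.0351·(313/0.116)·(1110·0.7494²/2) = 0.0351·2698·311.7 = 2.952e+04 Pa.
ΔP = 2.952e+04 Pa = 0.295 bar.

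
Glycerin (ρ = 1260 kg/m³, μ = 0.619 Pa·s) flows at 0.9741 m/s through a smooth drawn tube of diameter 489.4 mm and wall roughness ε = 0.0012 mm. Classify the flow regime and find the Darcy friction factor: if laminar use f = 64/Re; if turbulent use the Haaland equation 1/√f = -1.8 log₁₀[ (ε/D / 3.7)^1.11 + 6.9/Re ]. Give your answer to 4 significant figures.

f ≈ 0.06595

Re = ρVD/μ = 1260·0.9741·0.4894/0.619 = 970.4.
Re < 2300 → laminar, so f = 64/Re = 0.06595 (roughness is irrelevant in laminar flow).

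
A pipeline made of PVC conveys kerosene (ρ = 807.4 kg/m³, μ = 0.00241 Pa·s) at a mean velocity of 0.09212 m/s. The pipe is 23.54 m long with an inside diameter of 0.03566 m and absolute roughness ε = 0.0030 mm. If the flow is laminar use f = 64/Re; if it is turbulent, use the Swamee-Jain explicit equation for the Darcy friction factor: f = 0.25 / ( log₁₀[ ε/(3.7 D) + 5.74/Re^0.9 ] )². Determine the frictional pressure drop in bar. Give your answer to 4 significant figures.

Reynolds number Re = ρVD/μ = 807.4 · 0.09212 · 0.03566 / 0.00241 = 1101.
Re < 2300 → laminar flow, so f = 64/Re = 64/1101 = 0.05815 (the turbulent correlation is not needed).
Darcy-Weisbach: ΔP = f(L/D)(ρV²/2) = 0.05815·(23.54/0.03566)·(807.4·0.09212²/2) = 0.05815·660.1·3.426 = 131.5 Pa.
ΔP = 131.5 Pa = 0.001315 bar.

ΔP ≈ 0.001315 bar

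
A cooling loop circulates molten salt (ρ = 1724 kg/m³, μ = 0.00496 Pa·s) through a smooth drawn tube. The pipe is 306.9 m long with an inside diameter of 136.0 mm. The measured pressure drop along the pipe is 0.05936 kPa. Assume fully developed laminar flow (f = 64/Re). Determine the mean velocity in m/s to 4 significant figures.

V ≈ 0.02254 m/s

For laminar flow, f = 64/Re with Re = ρVD/μ, so Darcy-Weisbach reduces to ΔP = 32μLV/D². Solving for V: V = ΔP·D²/(32μL) = 59.36·(0.136)²/(32·0.00496·306.9) = 0.02254 m/s.
Check: Re = ρVD/μ = 1724·0.02254·0.136/0.00496 = 1065 < 2300, so the laminar assumption holds.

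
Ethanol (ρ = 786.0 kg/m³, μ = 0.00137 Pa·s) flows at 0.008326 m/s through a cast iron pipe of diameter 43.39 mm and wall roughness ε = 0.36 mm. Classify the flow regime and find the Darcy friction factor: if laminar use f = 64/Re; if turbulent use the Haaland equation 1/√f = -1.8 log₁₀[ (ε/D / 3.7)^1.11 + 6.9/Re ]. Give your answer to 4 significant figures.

f ≈ 0.3088

Re = ρVD/μ = 786·0.008326·0.04339/0.00137 = 207.3.
Re < 2300 → laminar, so f = 64/Re = 0.3088 (roughness is irrelevant in laminar flow).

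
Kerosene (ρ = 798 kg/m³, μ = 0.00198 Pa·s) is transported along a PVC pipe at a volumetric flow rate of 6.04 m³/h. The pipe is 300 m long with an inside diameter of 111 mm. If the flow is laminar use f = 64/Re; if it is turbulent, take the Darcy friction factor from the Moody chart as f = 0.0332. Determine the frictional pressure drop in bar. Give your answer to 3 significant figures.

ΔP ≈ 0.0108 bar

Q = 6.04 m³/h = 6.04/3600 = 0.001678 m³/s.
Cross-sectional area A = πD²/4 = π(0.111)²/4 = 0.009677 m²; mean velocity V = Q/A = 0.001678/0.009677 = 0.1734 m/s.
Reynolds number Re = ρVD/μ = 798 · 0.1734 · 0.111 / 0.00198 = 7756.
Re > 4000 → turbulent; use the Moody-chart value f = 0.0332.
Darcy-Weisbach: ΔP = f(L/D)(ρV²/2) = 0.0332·(300/0.111)·(798·0.1734²/2) = 0.0332·2703·11.99 = 1076 Pa.
ΔP = 1076 Pa = 0.0108 bar.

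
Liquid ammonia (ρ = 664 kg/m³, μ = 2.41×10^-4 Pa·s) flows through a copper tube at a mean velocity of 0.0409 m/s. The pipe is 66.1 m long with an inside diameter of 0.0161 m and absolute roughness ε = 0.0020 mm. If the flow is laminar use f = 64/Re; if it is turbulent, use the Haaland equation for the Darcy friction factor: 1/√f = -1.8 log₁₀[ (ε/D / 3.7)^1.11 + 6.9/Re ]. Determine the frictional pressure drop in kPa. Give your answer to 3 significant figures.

Reynolds number Re = ρVD/μ = 664 · 0.0409 · 0.0161 / 0.000241 = 1814.
Re < 2300 → laminar flow, so f = 64/Re = 64/1814 = 0.03528 (the turbulent correlation is not needed).
Darcy-Weisbach: ΔP = f(L/D)(ρV²/2) = 0.03528·(66.1/0.0161)·(664·0.0409²/2) = 0.03528·4106·0.5554 = 80.43 Pa.
ΔP = 80.43 Pa = 0.0804 kPa.

ΔP ≈ 0.0804 kPa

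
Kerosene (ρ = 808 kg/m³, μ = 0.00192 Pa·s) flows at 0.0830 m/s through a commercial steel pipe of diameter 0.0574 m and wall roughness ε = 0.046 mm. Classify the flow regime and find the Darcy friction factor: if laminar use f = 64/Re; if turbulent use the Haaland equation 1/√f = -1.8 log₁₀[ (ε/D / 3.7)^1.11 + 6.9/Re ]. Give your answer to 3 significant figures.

f ≈ 0.0319

Re = ρVD/μ = 808·0.083·0.0574/0.00192 = 2005.
Re < 2300 → laminar, so f = 64/Re = 0.03192 (roughness is irrelevant in laminar flow).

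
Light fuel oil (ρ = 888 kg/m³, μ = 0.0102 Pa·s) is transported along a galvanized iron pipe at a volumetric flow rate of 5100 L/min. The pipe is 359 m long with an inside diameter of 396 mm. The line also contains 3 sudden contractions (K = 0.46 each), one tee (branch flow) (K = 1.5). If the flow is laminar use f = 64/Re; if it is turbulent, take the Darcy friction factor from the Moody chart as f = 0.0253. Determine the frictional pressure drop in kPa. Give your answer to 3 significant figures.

ΔP ≈ 5.46 kPa

Q = 5100 L/min = 5100/60000 = 0.085 m³/s.
Cross-sectional area A = πD²/4 = π(0.396)²/4 = 0.1232 m²; mean velocity V = Q/A = 0.085/0.1232 = 0.6901 m/s.
Reynolds number Re = ρVD/μ = 888 · 0.6901 · 0.396 / 0.0102 = 2.379e+04.
Re > 4000 → turbulent; use the Moody-chart value f = 0.0253.
Total minor-loss coefficient ΣK = 3·0.46 + 1·1.5 = 2.88.
ΔP = [f·L/D + ΣK]·(ρV²/2) = [0.0253·359/0.396 + 2.88]·(888·0.6901²/2) = [22.94 + 2.88]·211.5 = 5459 Pa.
ΔP = 5459 Pa = 5.46 kPa.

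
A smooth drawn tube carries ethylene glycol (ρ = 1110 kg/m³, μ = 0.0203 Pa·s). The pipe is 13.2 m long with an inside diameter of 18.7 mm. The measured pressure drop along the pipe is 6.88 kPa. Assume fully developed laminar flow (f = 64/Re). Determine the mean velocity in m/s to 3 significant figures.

For laminar flow, f = 64/Re with Re = ρVD/μ, so Darcy-Weisbach reduces to ΔP = 32μLV/D². Solving for V: V = ΔP·D²/(32μL) = 6880·(0.0187)²/(32·0.0203·13.2) = 0.2806 m/s.
Check: Re = ρVD/μ = 1110·0.2806·0.0187/0.0203 = 286.9 < 2300, so the laminar assumption holds.

V ≈ 0.281 m/s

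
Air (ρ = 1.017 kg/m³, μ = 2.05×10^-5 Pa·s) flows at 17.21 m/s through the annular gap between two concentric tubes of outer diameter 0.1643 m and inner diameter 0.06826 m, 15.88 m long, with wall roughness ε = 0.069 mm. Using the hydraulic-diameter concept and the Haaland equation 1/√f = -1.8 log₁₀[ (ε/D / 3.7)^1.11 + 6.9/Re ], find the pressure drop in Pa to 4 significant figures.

ΔP ≈ 533.4 Pa

Hydraulic diameter D_h = 4A/P = D_o - D_i = 0.1643 - 0.06826 = 0.09604 m.
Re = ρVD_h/μ = 1.017·17.21·0.09604/2.05e-05 = 8.2e+04.
ε/D_h = 6.9e-05/0.09604 = 0.000718; Haaland gives 1/√f = -1.8 log₁₀[7.58e-05+8.41e-05] = 6.833, so f = 0.02142.
ΔP = f(L/D_h)(ρV²/2) = 0.02142·15.88/0.09604·150.6 = 533.4 Pa.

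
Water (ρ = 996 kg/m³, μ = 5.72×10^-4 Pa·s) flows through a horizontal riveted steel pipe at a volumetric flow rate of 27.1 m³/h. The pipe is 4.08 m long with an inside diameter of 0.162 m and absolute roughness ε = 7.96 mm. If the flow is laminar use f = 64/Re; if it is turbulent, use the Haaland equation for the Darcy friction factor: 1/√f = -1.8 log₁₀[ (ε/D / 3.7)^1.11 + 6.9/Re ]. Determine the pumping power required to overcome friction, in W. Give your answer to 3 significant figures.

P ≈ 0.899 W

Q = 27.1 m³/h = 27.1/3600 = 0.007528 m³/s.
Cross-sectional area A = πD²/4 = π(0.162)²/4 = 0.02061 m²; mean velocity V = Q/A = 0.007528/0.02061 = 0.3652 m/s.
Reynolds number Re = ρVD/μ = 996 · 0.3652 · 0.162 / 0.000572 = 1.03e+05.
Re > 4000 → turbulent. Relative roughness ε/D = 0.00796/0.162 = 0.0491. Haaland: 1/√f = -1.8 log₁₀[(0.0491/3.7)^1.11 + 6.9/1.03e+05] = -1.8 log₁₀[0.00826 + 6.7e-05] = 3.744, so f = 0.07136.
Darcy-Weisbach: ΔP = f(L/D)(ρV²/2) = 0.07136·(4.08/0.162)·(996·0.3652²/2) = 0.07136·25.19·66.42 = 119.4 Pa.
Pumping power P = QΔP = 0.007528·119.4 = 0.8986 W = 0.899 W.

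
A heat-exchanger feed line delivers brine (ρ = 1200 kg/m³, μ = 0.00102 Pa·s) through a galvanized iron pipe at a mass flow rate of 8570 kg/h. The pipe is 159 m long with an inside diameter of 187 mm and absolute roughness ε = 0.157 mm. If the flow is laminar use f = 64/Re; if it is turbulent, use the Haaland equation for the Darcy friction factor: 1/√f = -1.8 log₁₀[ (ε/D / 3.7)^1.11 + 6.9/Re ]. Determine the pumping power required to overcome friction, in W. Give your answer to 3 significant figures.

P ≈ 0.151 W

ṁ = 8570 kg/h = 8570/3600 = 2.381 kg/s.
A = πD²/4 = π(0.187)²/4 = 0.02746 m²; mean velocity V = ṁ/(ρA) = 2.381/(1200 · 0.02746) = 0.07223 m/s.
Reynolds number Re = ρVD/μ = 1200 · 0.07223 · 0.187 / 0.00102 = 1.589e+04.
Re > 4000 → turbulent. Relative roughness ε/D = 0.000157/0.187 = 0.00084. Haaland: 1/√f = -1.8 log₁₀[(0.00084/3.7)^1.11 + 6.9/1.589e+04] = -1.8 log₁₀[9.02e-05 + 0.000434] = 5.905, so f = 0.02868.
Darcy-Weisbach: ΔP = f(L/D)(ρV²/2) = 0.02868·(159/0.187)·(1200·0.07223²/2) = 0.02868·850.3·3.13 = 76.34 Pa.
Q = ṁ/ρ = 2.381/1200 = 0.001984 m³/s.
Pumping power P = QΔP = 0.001984·76.34 = 0.1514 W = 0.151 W.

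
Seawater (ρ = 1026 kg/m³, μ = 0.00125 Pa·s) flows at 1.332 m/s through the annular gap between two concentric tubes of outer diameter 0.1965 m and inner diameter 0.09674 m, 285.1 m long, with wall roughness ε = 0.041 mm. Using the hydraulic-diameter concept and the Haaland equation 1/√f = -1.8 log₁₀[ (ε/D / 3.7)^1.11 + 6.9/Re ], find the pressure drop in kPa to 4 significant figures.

ΔP ≈ 50.61 kPa

Hydraulic diameter D_h = 4A/P = D_o - D_i = 0.1965 - 0.09674 = 0.09976 m.
Re = ρVD_h/μ = 1026·1.332·0.09976/0.00125 = 1.091e+05.
ε/D_h = 4.1e-05/0.09976 = 0.000411; Haaland gives 1/√f = -1.8 log₁₀[4.08e-05+6.33e-05] = 7.169, so f = 0.01946.
ΔP = f(L/D_h)(ρV²/2) = 0.01946·285.1/0.09976·910.2 = 5.061e+04 Pa.
ΔP = 50.61 kPa.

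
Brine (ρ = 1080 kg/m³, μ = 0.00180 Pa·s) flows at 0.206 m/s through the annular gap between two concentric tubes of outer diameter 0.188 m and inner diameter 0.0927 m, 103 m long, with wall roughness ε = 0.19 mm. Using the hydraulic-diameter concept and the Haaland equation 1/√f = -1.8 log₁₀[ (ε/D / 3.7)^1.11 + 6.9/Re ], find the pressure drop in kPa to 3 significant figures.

Hydraulic diameter D_h = 4A/P = D_o - D_i = 0.188 - 0.0927 = 0.0953 m.
Re = ρVD_h/μ = 1080·0.206·0.0953/0.0018 = 1.178e+04.
ε/D_h = 0.00019/0.0953 = 0.00199; Haaland gives 1/√f = -1.8 log₁₀[0.000235+0.000586] = 5.554, so f = 0.03242.
ΔP = f(L/D_h)(ρV²/2) = 0.03242·103/0.0953·22.92 = 802.9 Pa.
ΔP = 0.803 kPa.

ΔP ≈ 0.803 kPa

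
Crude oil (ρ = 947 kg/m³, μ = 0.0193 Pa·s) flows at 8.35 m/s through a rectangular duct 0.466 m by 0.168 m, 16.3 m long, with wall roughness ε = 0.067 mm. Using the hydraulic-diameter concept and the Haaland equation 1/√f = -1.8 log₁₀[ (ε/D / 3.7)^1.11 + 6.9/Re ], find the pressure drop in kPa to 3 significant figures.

ΔP ≈ 41.5 kPa

Hydraulic diameter D_h = 4A/P = 4·(0.466·0.168)/(2·(0.466+0.168)) = 0.3132/1.268 = 0.247 m.
Re = ρVD_h/μ = 947·8.35·0.247/0.0193 = 1.012e+05.
ε/D_h = 6.7e-05/0.247 = 0.000271; Haaland gives 1/√f = -1.8 log₁₀[2.57e-05+6.82e-05] = 7.249, so f = 0.01903.
ΔP = f(L/D_h)(ρV²/2) = 0.01903·16.3/0.247·3.301e+04 = 4.147e+04 Pa.
ΔP = 41.5 kPa.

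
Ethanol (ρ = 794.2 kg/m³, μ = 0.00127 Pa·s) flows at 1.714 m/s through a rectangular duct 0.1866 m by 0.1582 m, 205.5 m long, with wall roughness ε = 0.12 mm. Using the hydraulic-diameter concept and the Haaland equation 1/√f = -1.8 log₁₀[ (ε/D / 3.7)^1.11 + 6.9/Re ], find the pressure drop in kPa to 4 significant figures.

ΔP ≈ 27.65 kPa

Hydraulic diameter D_h = 4A/P = 4·(0.1866·0.1582)/(2·(0.1866+0.1582)) = 0.1181/0.6896 = 0.1712 m.
Re = ρVD_h/μ = 794.2·1.714·0.1712/0.00127 = 1.835e+05.
ε/D_h = 0.00012/0.1712 = 0.000701; Haaland gives 1/√f = -1.8 log₁₀[7.38e-05+3.76e-05] = 7.116, so f = 0.01975.
ΔP = f(L/D_h)(ρV²/2) = 0.01975·205.5/0.1712·1167 = 2.765e+04 Pa.
ΔP = 27.65 kPa.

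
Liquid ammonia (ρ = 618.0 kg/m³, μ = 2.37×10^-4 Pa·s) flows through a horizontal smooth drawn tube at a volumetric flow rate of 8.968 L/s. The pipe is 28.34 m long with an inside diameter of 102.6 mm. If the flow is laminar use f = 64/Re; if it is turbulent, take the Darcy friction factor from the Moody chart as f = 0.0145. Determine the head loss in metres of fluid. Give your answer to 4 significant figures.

h_f ≈ 0.2402 m

Q = 8.968 L/s = 8.968/1000 = 0.008968 m³/s.
Cross-sectional area A = πD²/4 = π(0.1026)²/4 = 0.008268 m²; mean velocity V = Q/A = 0.008968/0.008268 = 1.085 m/s.
Reynolds number Re = ρVD/μ = 618 · 1.085 · 0.1026 / 0.000237 = 2.902e+05.
Re > 4000 → turbulent; use the Moody-chart value f = 0.0145.
Darcy-Weisbach: ΔP = f(L/D)(ρV²/2) = 0.0145·(28.34/0.1026)·(618·1.085²/2) = 0.0145·276.2·363.6 = 1456 Pa.
Head loss h_f = ΔP/(ρg) = 1456/(618·9.81) = 0.2402 m.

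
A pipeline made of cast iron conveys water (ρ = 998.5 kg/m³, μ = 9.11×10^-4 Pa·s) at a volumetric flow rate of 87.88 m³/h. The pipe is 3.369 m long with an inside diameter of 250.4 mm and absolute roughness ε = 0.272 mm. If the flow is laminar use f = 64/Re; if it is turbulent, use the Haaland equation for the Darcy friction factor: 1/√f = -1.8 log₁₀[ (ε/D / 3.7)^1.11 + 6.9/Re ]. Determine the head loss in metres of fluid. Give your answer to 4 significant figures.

Q = 87.88 m³/h = 87.88/3600 = 0.02441 m³/s.
Cross-sectional area A = πD²/4 = π(0.2504)²/4 = 0.04924 m²; mean velocity V = Q/A = 0.02441/0.04924 = 0.4957 m/s.
Reynolds number Re = ρVD/μ = 998.5 · 0.4957 · 0.2504 / 0.000911 = 1.36e+05.
Re > 4000 → turbulent. Relative roughness ε/D = 0.000272/0.2504 = 0.00109. Haaland: 1/√f = -1.8 log₁₀[(0.00109/3.7)^1.11 + 6.9/1.36e+05] = -1.8 log₁₀[0.00012 + 5.07e-05] = 6.782, so f = 0.02174.
Darcy-Weisbach: ΔP = f(L/D)(ρV²/2) = 0.02174·(3.369/0.2504)·(998.5·0.4957²/2) = 0.02174·13.45·122.7 = 35.89 Pa.
Head loss h_f = ΔP/(ρg) = 35.89/(998.5·9.81) = 0.003664 m.

h_f ≈ 0.003664 m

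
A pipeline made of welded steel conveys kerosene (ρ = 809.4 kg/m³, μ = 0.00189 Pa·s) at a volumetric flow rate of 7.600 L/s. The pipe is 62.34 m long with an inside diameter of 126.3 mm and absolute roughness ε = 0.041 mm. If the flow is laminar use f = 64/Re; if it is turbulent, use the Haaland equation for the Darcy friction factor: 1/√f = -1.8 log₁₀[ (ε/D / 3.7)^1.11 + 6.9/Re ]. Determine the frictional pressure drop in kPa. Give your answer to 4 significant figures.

ΔP ≈ 1.734 kPa

Q = 7.600 L/s = 7.600/1000 = 0.0076 m³/s.
Cross-sectional area A = πD²/4 = π(0.1263)²/4 = 0.01253 m²; mean velocity V = Q/A = 0.0076/0.01253 = 0.6066 m/s.
Reynolds number Re = ρVD/μ = 809.4 · 0.6066 · 0.1263 / 0.00189 = 3.281e+04.
Re > 4000 → turbulent. Relative roughness ε/D = 4.1e-05/0.1263 = 0.000325. Haaland: 1/√f = -1.8 log₁₀[(0.000325/3.7)^1.11 + 6.9/3.281e+04] = -1.8 log₁₀[3.14e-05 + 0.00021] = 6.51, so f = 0.0236.
Darcy-Weisbach: ΔP = f(L/D)(ρV²/2) = 0.0236·(62.34/0.1263)·(809.4·0.6066²/2) = 0.0236·493.6·148.9 = 1734 Pa.
ΔP = 1734 Pa = 1.734 kPa.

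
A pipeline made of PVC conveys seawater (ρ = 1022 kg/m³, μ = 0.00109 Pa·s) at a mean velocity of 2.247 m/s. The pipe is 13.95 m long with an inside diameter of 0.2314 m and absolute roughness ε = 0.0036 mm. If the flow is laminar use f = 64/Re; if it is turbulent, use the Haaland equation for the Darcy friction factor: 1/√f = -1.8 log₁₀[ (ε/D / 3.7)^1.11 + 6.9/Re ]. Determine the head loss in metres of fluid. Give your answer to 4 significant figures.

Reynolds number Re = ρVD/μ = 1022 · 2.247 · 0.2314 / 0.00109 = 4.875e+05.
Re > 4000 → turbulent. Relative roughness ε/D = 3.6e-06/0.2314 = 1.56e-05. Haaland: 1/√f = -1.8 log₁₀[(1.56e-05/3.7)^1.11 + 6.9/4.875e+05] = -1.8 log₁₀[1.08e-06 + 1.42e-05] = 8.671, so f = 0.0133.
Darcy-Weisbach: ΔP = f(L/D)(ρV²/2) = 0.0133·(13.95/0.2314)·(1022·2.247²/2) = 0.0133·60.29·2580 = 2069 Pa.
Head loss h_f = ΔP/(ρg) = 2069/(1022·9.81) = 0.2063 m.

h_f ≈ 0.2063 m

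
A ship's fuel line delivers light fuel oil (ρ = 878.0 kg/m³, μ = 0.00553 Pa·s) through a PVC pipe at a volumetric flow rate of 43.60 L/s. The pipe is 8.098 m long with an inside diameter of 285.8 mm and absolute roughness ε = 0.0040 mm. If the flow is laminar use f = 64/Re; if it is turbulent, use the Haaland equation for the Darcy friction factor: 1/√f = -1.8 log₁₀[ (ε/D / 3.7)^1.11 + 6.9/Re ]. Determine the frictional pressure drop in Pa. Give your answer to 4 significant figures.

ΔP ≈ 133.2 Pa

Q = 43.60 L/s = 43.60/1000 = 0.0436 m³/s.
Cross-sectional area A = πD²/4 = π(0.2858)²/4 = 0.06415 m²; mean velocity V = Q/A = 0.0436/0.06415 = 0.6796 m/s.
Reynolds number Re = ρVD/μ = 878 · 0.6796 · 0.2858 / 0.00553 = 3.084e+04.
Re > 4000 → turbulent. Relative roughness ε/D = 4e-06/0.2858 = 1.4e-05. Haaland: 1/√f = -1.8 log₁₀[(1.4e-05/3.7)^1.11 + 6.9/3.084e+04] = -1.8 log₁₀[9.58e-07 + 0.000224] = 6.567, so f = 0.02319.
Darcy-Weisbach: ΔP = f(L/D)(ρV²/2) = 0.02319·(8.098/0.2858)·(878·0.6796²/2) = 0.02319·28.33·202.8 = 133.2 Pa.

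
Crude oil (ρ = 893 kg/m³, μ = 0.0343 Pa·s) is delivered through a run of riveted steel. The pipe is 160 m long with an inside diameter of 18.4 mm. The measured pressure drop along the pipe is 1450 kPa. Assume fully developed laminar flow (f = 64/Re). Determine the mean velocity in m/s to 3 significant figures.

V ≈ 2.80 m/s

For laminar flow, f = 64/Re with Re = ρVD/μ, so Darcy-Weisbach reduces to ΔP = 32μLV/D². Solving for V: V = ΔP·D²/(32μL) = 1.45e+06·(0.0184)²/(32·0.0343·160) = 2.795 m/s.
Check: Re = ρVD/μ = 893·2.795·0.0184/0.0343 = 1339 < 2300, so the laminar assumption holds.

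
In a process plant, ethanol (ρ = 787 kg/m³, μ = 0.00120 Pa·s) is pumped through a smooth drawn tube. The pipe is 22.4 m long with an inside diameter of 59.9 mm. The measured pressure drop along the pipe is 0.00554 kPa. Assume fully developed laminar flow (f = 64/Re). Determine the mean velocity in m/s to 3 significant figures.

For laminar flow, f = 64/Re with Re = ρVD/μ, so Darcy-Weisbach reduces to ΔP = 32μLV/D². Solving for V: V = ΔP·D²/(32μL) = 5.54·(0.0599)²/(32·0.0012·22.4) = 0.02311 m/s.
Check: Re = ρVD/μ = 787·0.02311·0.0599/0.0012 = 907.8 < 2300, so the laminar assumption holds.

V ≈ 0.0231 m/s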